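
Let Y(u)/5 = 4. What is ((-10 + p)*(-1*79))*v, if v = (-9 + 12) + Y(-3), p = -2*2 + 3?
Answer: 19987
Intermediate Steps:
p = -1 (p = -4 + 3 = -1)
Y(u) = 20 (Y(u) = 5*4 = 20)
v = 23 (v = (-9 + 12) + 20 = 3 + 20 = 23)
((-10 + p)*(-1*79))*v = ((-10 - 1)*(-1*79))*23 = -11*(-79)*23 = 869*23 = 19987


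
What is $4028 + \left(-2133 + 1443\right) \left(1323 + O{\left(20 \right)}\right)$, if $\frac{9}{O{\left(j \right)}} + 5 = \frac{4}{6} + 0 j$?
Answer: $- \frac{11796316}{13} \approx -9.0741 \cdot 10^{5}$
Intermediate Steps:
$O{\left(j \right)} = - \frac{27}{13}$ ($O{\left(j \right)} = \frac{9}{-5 + \left(\frac{4}{6} + 0 j\right)} = \frac{9}{-5 + \left(4 \cdot \frac{1}{6} + 0\right)} = \frac{9}{-5 + \left(\frac{2}{3} + 0\right)} = \frac{9}{-5 + \frac{2}{3}} = \frac{9}{- \frac{13}{3}} = 9 \left(- \frac{3}{13}\right) = - \frac{27}{13}$)
$4028 + \left(-2133 + 1443\right) \left(1323 + O{\left(20 \right)}\right) = 4028 + \left(-2133 + 1443\right) \left(1323 - \frac{27}{13}\right) = 4028 - \frac{11848680}{13} = - \frac{11796316}{13}$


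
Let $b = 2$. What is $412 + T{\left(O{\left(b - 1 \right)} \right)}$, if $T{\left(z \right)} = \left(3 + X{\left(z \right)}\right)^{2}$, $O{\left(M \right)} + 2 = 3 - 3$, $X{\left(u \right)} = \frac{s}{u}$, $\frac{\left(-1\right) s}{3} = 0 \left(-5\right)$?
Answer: $421$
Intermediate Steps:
$s = 0$ ($s = - 3 \cdot 0 \left(-5\right) = \left(-3\right) 0 = 0$)
$X{\left(u \right)} = 0$ ($X{\left(u \right)} = \frac{0}{u} = 0$)
$O{\left(M \right)} = -2$ ($O{\left(M \right)} = -2 + \left(3 - 3\right) = -2 + 0 = -2$)
$T{\left(z \right)} = 9$ ($T{\left(z \right)} = \left(3 + 0\right)^{2} = 3^{2} = 9$)
$412 + T{\left(O{\left(b - 1 \right)} \right)} = 412 + 9 = 421$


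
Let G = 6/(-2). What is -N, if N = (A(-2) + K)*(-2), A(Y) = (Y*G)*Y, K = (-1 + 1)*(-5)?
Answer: -24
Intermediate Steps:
K = 0 (K = 0*(-5) = 0)
G = -3 (G = 6*(-1/2) = -3)
A(Y) = -3*Y**2 (A(Y) = (Y*(-3))*Y = (-3*Y)*Y = -3*Y**2)
N = 24 (N = (-3*(-2)**2 + 0)*(-2) = (-3*4 + 0)*(-2) = (-12 + 0)*(-2) = -12*(-2) = 24)
-N = -1*24 = -24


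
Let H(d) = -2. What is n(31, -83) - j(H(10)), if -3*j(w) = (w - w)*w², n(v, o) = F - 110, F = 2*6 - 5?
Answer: -103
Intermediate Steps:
F = 7 (F = 12 - 5 = 7)
n(v, o) = -103 (n(v, o) = 7 - 110 = -103)
j(w) = 0 (j(w) = -(w - w)*w²/3 = -0*w² = -⅓*0 = 0)
n(31, -83) - j(H(10)) = -103 - 1*0 = -103 + 0 = -103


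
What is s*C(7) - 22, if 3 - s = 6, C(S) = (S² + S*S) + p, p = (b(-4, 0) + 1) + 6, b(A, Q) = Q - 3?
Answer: -328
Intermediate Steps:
b(A, Q) = -3 + Q
p = 4 (p = ((-3 + 0) + 1) + 6 = (-3 + 1) + 6 = -2 + 6 = 4)
C(S) = 4 + 2*S² (C(S) = (S² + S*S) + 4 = (S² + S²) + 4 = 2*S² + 4 = 4 + 2*S²)
s = -3 (s = 3 - 1*6 = 3 - 6 = -3)
s*C(7) - 22 = -3*(4 + 2*7²) - 22 = -3*(4 + 2*49) - 22 = -3*(4 + 98) - 22 = -3*102 - 22 = -306 - 22 = -328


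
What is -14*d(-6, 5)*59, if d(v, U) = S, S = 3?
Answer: -2478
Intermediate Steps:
d(v, U) = 3
-14*d(-6, 5)*59 = -14*3*59 = -42*59 = -2478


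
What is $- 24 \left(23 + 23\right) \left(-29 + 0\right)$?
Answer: $32016$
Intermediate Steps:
$- 24 \left(23 + 23\right) \left(-29 + 0\right) = - 24 \cdot 46 \left(-29\right) = \left(-24\right) \left(-1334\right) = 32016$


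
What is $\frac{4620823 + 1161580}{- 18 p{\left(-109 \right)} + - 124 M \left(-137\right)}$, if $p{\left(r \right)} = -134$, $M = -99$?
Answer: $- \frac{5782403}{1679400} \approx -3.4431$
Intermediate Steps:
$\frac{4620823 + 1161580}{- 18 p{\left(-109 \right)} + - 124 M \left(-137\right)} = \frac{4620823 + 1161580}{\left(-18\right) \left(-134\right) + \left(-124\right) \left(-99\right) \left(-137\right)} = \frac{5782403}{2412 + 12276 \left(-137\right)} = \frac{5782403}{2412 - 1681812} = \frac{5782403}{-1679400} = 5782403 \left(- \frac{1}{1679400}\right) = - \frac{5782403}{1679400}$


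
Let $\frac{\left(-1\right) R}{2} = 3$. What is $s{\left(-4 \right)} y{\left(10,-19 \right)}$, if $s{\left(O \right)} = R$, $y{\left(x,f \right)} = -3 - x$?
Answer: $78$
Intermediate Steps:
$R = -6$ ($R = \left(-2\right) 3 = -6$)
$s{\left(O \right)} = -6$
$s{\left(-4 \right)} y{\left(10,-19 \right)} = - 6 \left(-3 - 10\right) = \left(-6\right) \left(-13\right) = 78$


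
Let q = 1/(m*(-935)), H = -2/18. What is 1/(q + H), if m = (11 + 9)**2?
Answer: -3366000/374009 ≈ -8.9998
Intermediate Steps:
m = 400 (m = 20**2 = 400)
H = -1/9 (H = (1/18)*(-2) = -1/9 ≈ -0.11111)
q = -1/374000 (q = 1/(400*(-935)) = (1/400)*(-1/935) = -1/374000 ≈ -2.6738e-6)
1/(q + H) = 1/(-1/374000 - 1/9) = 1/(-374009/3366000) = -3366000/374009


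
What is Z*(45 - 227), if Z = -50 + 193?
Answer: -26026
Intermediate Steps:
Z = 143
Z*(45 - 227) = 143*(45 - 227) = 143*(-182) = -26026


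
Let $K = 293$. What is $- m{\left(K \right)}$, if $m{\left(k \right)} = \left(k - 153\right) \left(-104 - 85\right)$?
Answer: $26460$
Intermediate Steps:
$m{\left(k \right)} = 28917 - 189 k$ ($m{\left(k \right)} = \left(-153 + k\right) \left(-189\right) = 28917 - 189 k$)
$- m{\left(K \right)} = - (28917 - 55377) = \left(-1\right) \left(-26460\right) = 26460$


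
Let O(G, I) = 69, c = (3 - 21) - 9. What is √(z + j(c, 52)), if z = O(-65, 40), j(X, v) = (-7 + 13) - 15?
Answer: 2*√15 ≈ 7.7460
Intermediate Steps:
c = -27 (c = -18 - 9 = -27)
j(X, v) = -9 (j(X, v) = 6 - 15 = -9)
z = 69
√(z + j(c, 52)) = √(69 - 9) = √60 = 2*√15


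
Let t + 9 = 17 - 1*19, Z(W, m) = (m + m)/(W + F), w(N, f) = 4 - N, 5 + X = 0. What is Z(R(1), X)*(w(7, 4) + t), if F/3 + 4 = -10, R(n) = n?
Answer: -140/41 ≈ -3.4146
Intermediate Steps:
X = -5 (X = -5 + 0 = -5)
F = -42 (F = -12 + 3*(-10) = -12 - 30 = -42)
Z(W, m) = 2*m/(-42 + W) (Z(W, m) = (m + m)/(W - 42) = (2*m)/(-42 + W) = 2*m/(-42 + W))
t = -11 (t = -9 + (17 - 1*19) = -9 + (17 - 19) = -9 - 2 = -11)
Z(R(1), X)*(w(7, 4) + t) = (2*(-5)/(-42 + 1))*((4 - 1*7) - 11) = (2*(-5)/(-41))*((4 - 7) - 11) = (2*(-5)*(-1/41))*(-3 - 11) = (10/41)*(-14) = -140/41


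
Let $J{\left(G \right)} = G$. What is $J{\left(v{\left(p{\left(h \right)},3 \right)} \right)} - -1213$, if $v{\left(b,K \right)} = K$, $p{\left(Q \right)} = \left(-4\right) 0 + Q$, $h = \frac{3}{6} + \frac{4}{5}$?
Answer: $1216$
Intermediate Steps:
$h = \frac{13}{10}$ ($h = 3 \cdot \frac{1}{6} + 4 \cdot \frac{1}{5} = \frac{1}{2} + \frac{4}{5} = \frac{13}{10} \approx 1.3$)
$p{\left(Q \right)} = Q$ ($p{\left(Q \right)} = 0 + Q = Q$)
$J{\left(v{\left(p{\left(h \right)},3 \right)} \right)} - -1213 = 3 - -1213 = 3 + 1213 = 1216$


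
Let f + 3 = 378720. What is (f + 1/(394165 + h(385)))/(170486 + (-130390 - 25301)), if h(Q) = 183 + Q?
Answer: 149492097562/5840074735 ≈ 25.598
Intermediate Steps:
f = 378717 (f = -3 + 378720 = 378717)
(f + 1/(394165 + h(385)))/(170486 + (-130390 - 25301)) = (378717 + 1/(394165 + (183 + 385)))/(170486 + (-130390 - 25301)) = (378717 + 1/(394165 + 568))/(170486 - 155691) = (378717 + 1/394733)/14795 = (378717 + 1/394733)*(1/14795) = (149492097562/394733)*(1/14795) = 149492097562/5840074735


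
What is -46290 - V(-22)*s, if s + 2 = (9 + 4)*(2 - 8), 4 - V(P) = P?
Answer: -44210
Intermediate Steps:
V(P) = 4 - P
s = -80 (s = -2 + (9 + 4)*(2 - 8) = -2 + 13*(-6) = -2 - 78 = -80)
-46290 - V(-22)*s = -46290 - (4 - 1*(-22))*(-80) = -46290 - (4 + 22)*(-80) = -46290 - 26*(-80) = -46290 - 1*(-2080) = -46290 + 2080 = -44210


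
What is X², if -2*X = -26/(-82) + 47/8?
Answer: 4124961/430336 ≈ 9.5854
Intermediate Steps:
X = -2031/656 (X = -(-26/(-82) + 47/8)/2 = -(-26*(-1/82) + 47*(⅛))/2 = -(13/41 + 47/8)/2 = -½*2031/328 = -2031/656 ≈ -3.0960)
X² = (-2031/656)² = 4124961/430336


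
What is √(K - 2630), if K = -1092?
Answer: I*√3722 ≈ 61.008*I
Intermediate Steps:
√(K - 2630) = √(-1092 - 2630) = √(-3722) = I*√3722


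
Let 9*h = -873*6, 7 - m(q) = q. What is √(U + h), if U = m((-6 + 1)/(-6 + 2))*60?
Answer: I*√237 ≈ 15.395*I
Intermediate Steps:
m(q) = 7 - q
U = 345 (U = (7 - (-6 + 1)/(-6 + 2))*60 = (7 - (-5)/(-4))*60 = (7 - (-5)*(-1)/4)*60 = (7 - 1*5/4)*60 = (7 - 5/4)*60 = (23/4)*60 = 345)
h = -582 (h = (-873*6)/9 = (⅑)*(-5238) = -582)
√(U + h) = √(345 - 582) = √(-237) = I*√237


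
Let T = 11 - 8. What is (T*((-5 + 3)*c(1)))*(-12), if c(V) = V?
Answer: 72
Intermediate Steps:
T = 3
(T*((-5 + 3)*c(1)))*(-12) = (3*((-5 + 3)*1))*(-12) = (3*(-2*1))*(-12) = (3*(-2))*(-12) = -6*(-12) = 72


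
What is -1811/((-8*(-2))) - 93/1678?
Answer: -1520173/13424 ≈ -113.24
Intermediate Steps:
-1811/((-8*(-2))) - 93/1678 = -1811/16 - 93*1/1678 = -1811*1/16 - 93/1678 = -1811/16 - 93/1678 = -1520173/13424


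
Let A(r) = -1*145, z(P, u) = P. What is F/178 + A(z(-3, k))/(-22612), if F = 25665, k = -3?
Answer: 290181395/2012468 ≈ 144.19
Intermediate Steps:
A(r) = -145
F/178 + A(z(-3, k))/(-22612) = 25665/178 - 145/(-22612) = 25665*(1/178) - 145*(-1/22612) = 25665/178 + 145/22612 = 290181395/2012468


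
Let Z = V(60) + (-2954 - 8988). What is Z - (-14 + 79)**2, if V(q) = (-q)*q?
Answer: -19767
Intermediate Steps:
V(q) = -q**2
Z = -15542 (Z = -1*60**2 + (-2954 - 8988) = -1*3600 - 11942 = -3600 - 11942 = -15542)
Z - (-14 + 79)**2 = -15542 - (-14 + 79)**2 = -15542 - 1*65**2 = -15542 - 1*4225 = -15542 - 4225 = -19767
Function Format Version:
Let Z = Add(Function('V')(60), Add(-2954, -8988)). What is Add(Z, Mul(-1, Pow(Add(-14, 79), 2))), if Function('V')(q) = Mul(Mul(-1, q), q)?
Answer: -19767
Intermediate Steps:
Function('V')(q) = Mul(-1, Pow(q, 2))
Z = -15542 (Z = Add(Mul(-1, Pow(60, 2)), Add(-2954, -8988)) = Add(Mul(-1, 3600), -11942) = Add(-3600, -11942) = -15542)
Add(Z, Mul(-1, Pow(Add(-14, 79), 2))) = Add(-15542, Mul(-1, Pow(Add(-14, 79), 2))) = Add(-15542, Mul(-1, Pow(65, 2))) = Add(-15542, Mul(-1, 4225)) = Add(-15542, -4225) = -19767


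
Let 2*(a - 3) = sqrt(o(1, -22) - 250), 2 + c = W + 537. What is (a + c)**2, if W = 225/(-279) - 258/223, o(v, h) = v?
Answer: 54914608379883/191158276 + 3705621*I*sqrt(249)/6913 ≈ 2.8727e+5 + 8458.5*I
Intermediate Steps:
W = -13573/6913 (W = 225*(-1/279) - 258*1/223 = -25/31 - 258/223 = -13573/6913 ≈ -1.9634)
c = 3684882/6913 (c = -2 + (-13573/6913 + 537) = -2 + 3698708/6913 = 3684882/6913 ≈ 533.04)
a = 3 + I*sqrt(249)/2 (a = 3 + sqrt(1 - 250)/2 = 3 + sqrt(-249)/2 = 3 + (I*sqrt(249))/2 = 3 + I*sqrt(249)/2 ≈ 3.0 + 7.8899*I)
(a + c)**2 = ((3 + I*sqrt(249)/2) + 3684882/6913)**2 = (3705621/6913 + I*sqrt(249)/2)**2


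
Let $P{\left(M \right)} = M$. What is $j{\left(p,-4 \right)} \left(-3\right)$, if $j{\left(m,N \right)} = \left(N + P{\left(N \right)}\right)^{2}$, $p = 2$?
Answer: $-192$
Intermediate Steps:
$j{\left(m,N \right)} = 4 N^{2}$ ($j{\left(m,N \right)} = \left(N + N\right)^{2} = \left(2 N\right)^{2} = 4 N^{2}$)
$j{\left(p,-4 \right)} \left(-3\right) = 4 \left(-4\right)^{2} \left(-3\right) = 4 \cdot 16 \left(-3\right) = 64 \left(-3\right) = -192$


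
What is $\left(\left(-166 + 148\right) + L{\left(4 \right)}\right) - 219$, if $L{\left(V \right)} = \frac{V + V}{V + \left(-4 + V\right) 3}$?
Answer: $-235$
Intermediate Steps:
$L{\left(V \right)} = \frac{2 V}{-12 + 4 V}$ ($L{\left(V \right)} = \frac{2 V}{V + \left(-12 + 3 V\right)} = \frac{2 V}{-12 + 4 V}$)
$\left(\left(-166 + 148\right) + L{\left(4 \right)}\right) - 219 = \left(\left(-166 + 148\right) + \frac{1}{2} \cdot 4 \frac{1}{-3 + 4}\right) - 219 = \left(-18 + \frac{1}{2} \cdot 4 \cdot 1^{-1}\right) - 219 = \left(-18 + \frac{1}{2} \cdot 4 \cdot 1\right) - 219 = \left(-18 + 2\right) - 219 = -16 - 219 = -235$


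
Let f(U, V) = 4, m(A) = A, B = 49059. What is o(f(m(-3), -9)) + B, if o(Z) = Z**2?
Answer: 49075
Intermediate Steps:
o(f(m(-3), -9)) + B = 4**2 + 49059 = 16 + 49059 = 49075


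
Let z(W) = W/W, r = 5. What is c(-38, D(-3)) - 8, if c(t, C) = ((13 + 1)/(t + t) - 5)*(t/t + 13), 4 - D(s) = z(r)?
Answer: -1531/19 ≈ -80.579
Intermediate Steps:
z(W) = 1
D(s) = 3 (D(s) = 4 - 1*1 = 4 - 1 = 3)
c(t, C) = -70 + 98/t (c(t, C) = (14/((2*t)) - 5)*(1 + 13) = (14*(1/(2*t)) - 5)*14 = (7/t - 5)*14 = (-5 + 7/t)*14 = -70 + 98/t)
c(-38, D(-3)) - 8 = (-70 + 98/(-38)) - 8 = (-70 + 98*(-1/38)) - 8 = (-70 - 49/19) - 8 = -1379/19 - 8 = -1531/19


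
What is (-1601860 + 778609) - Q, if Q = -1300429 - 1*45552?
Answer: 522730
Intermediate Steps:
Q = -1345981 (Q = -1300429 - 45552 = -1345981)
(-1601860 + 778609) - Q = (-1601860 + 778609) - 1*(-1345981) = -823251 + 1345981 = 522730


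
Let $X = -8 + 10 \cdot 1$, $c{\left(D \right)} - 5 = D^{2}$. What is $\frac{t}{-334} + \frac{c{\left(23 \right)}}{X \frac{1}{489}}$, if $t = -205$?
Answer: $\frac{43608247}{334} \approx 1.3056 \cdot 10^{5}$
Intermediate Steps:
$c{\left(D \right)} = 5 + D^{2}$
$X = 2$ ($X = -8 + 10 = 2$)
$\frac{t}{-334} + \frac{c{\left(23 \right)}}{X \frac{1}{489}} = - \frac{205}{-334} + \frac{5 + 23^{2}}{2 \cdot \frac{1}{489}} = \left(-205\right) \left(- \frac{1}{334}\right) + \frac{5 + 529}{2 \cdot \frac{1}{489}} = \frac{205}{334} + \frac{534}{\frac{2}{489}} = \frac{205}{334} + 534 \cdot \frac{489}{2} = \frac{205}{334} + 130563 = \frac{43608247}{334}$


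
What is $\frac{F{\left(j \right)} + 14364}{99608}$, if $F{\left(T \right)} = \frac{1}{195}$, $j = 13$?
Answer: $\frac{2800981}{19423560} \approx 0.14421$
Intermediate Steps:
$F{\left(T \right)} = \frac{1}{195}$
$\frac{F{\left(j \right)} + 14364}{99608} = \frac{\frac{1}{195} + 14364}{99608} = \frac{2800981}{195} \cdot \frac{1}{99608} = \frac{2800981}{19423560}$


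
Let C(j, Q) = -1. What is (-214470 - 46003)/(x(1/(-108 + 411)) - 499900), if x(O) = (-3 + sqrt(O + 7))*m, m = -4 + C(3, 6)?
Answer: 7890516663663/15143031790825 - 260473*sqrt(642966)/15143031790825 ≈ 0.52105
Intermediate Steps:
m = -5 (m = -4 - 1 = -5)
x(O) = 15 - 5*sqrt(7 + O) (x(O) = (-3 + sqrt(O + 7))*(-5) = (-3 + sqrt(7 + O))*(-5) = 15 - 5*sqrt(7 + O))
(-214470 - 46003)/(x(1/(-108 + 411)) - 499900) = (-214470 - 46003)/((15 - 5*sqrt(7 + 1/(-108 + 411))) - 499900) = -260473/((15 - 5*sqrt(7 + 1/303)) - 499900) = -260473/((15 - 5*sqrt(642966)/303) - 499900) = -260473/(-499885 - 5*sqrt(642966)/303)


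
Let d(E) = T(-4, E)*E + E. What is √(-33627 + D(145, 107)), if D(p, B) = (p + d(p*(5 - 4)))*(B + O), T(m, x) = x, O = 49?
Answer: √3291513 ≈ 1814.3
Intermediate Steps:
d(E) = E + E² (d(E) = E*E + E = E² + E = E + E²)
D(p, B) = (49 + B)*(p + p*(1 + p)) (D(p, B) = (p + (p*(5 - 4))*(1 + p*(5 - 4)))*(B + 49) = (p + (p*1)*(1 + p*1))*(49 + B) = (p + p*(1 + p))*(49 + B) = (49 + B)*(p + p*(1 + p)))
√(-33627 + D(145, 107)) = √(-33627 + 145*(98 + 107 + 49*145 + 107*(1 + 145))) = √(-33627 + 145*(98 + 107 + 7105 + 107*146)) = √(-33627 + 145*(98 + 107 + 7105 + 15622)) = √(-33627 + 145*22932) = √(-33627 + 3325140) = √3291513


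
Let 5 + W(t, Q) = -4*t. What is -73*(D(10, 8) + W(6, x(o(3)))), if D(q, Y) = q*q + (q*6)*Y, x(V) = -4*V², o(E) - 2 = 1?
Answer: -40223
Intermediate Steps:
o(E) = 3 (o(E) = 2 + 1 = 3)
D(q, Y) = q² + 6*Y*q (D(q, Y) = q² + (6*q)*Y = q² + 6*Y*q)
W(t, Q) = -5 - 4*t
-73*(D(10, 8) + W(6, x(o(3)))) = -73*(10*(10 + 6*8) + (-5 - 4*6)) = -73*(10*(10 + 48) + (-5 - 24)) = -73*(10*58 - 29) = -73*(580 - 29) = -73*551 = -40223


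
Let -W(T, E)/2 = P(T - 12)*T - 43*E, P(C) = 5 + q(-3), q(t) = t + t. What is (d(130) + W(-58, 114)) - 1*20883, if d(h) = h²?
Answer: 5705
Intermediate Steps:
q(t) = 2*t
P(C) = -1 (P(C) = 5 + 2*(-3) = 5 - 6 = -1)
W(T, E) = 2*T + 86*E (W(T, E) = -2*(-T - 43*E) = 2*T + 86*E)
(d(130) + W(-58, 114)) - 1*20883 = (130² + (2*(-58) + 86*114)) - 1*20883 = (16900 + (-116 + 9804)) - 20883 = (16900 + 9688) - 20883 = 26588 - 20883 = 5705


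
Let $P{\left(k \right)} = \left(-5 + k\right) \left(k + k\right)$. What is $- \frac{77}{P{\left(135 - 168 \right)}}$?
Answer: $- \frac{7}{228} \approx -0.030702$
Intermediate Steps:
$P{\left(k \right)} = 2 k \left(-5 + k\right)$ ($P{\left(k \right)} = \left(-5 + k\right) 2 k = 2 k \left(-5 + k\right)$)
$- \frac{77}{P{\left(135 - 168 \right)}} = - \frac{77}{2 \left(135 - 168\right) \left(-5 + \left(135 - 168\right)\right)} = - \frac{77}{2 \left(-33\right) \left(-5 - 33\right)} = - \frac{77}{2 \left(-33\right) \left(-38\right)} = - \frac{77}{2508} = \left(-77\right) \frac{1}{2508} = - \frac{7}{228}$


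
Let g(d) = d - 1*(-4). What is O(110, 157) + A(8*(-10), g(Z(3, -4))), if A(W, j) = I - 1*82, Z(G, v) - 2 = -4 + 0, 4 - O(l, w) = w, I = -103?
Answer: -338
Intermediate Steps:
O(l, w) = 4 - w
Z(G, v) = -2 (Z(G, v) = 2 + (-4 + 0) = 2 - 4 = -2)
g(d) = 4 + d (g(d) = d + 4 = 4 + d)
A(W, j) = -185 (A(W, j) = -103 - 1*82 = -103 - 82 = -185)
O(110, 157) + A(8*(-10), g(Z(3, -4))) = (4 - 1*157) - 185 = (4 - 157) - 185 = -153 - 185 = -338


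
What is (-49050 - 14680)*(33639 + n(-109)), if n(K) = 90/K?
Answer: -233669932530/109 ≈ -2.1438e+9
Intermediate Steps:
(-49050 - 14680)*(33639 + n(-109)) = (-49050 - 14680)*(33639 + 90/(-109)) = -63730*(33639 + 90*(-1/109)) = -63730*(33639 - 90/109) = -63730*3666561/109 = -233669932530/109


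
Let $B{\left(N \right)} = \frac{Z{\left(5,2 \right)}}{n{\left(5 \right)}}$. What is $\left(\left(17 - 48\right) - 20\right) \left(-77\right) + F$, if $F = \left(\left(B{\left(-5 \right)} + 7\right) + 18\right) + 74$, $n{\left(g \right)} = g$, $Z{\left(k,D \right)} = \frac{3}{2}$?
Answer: $\frac{40263}{10} \approx 4026.3$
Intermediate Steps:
$Z{\left(k,D \right)} = \frac{3}{2}$ ($Z{\left(k,D \right)} = 3 \cdot \frac{1}{2} = \frac{3}{2}$)
$B{\left(N \right)} = \frac{3}{10}$ ($B{\left(N \right)} = \frac{3}{2 \cdot 5} = \frac{3}{2} \cdot \frac{1}{5} = \frac{3}{10}$)
$F = \frac{993}{10}$ ($F = \left(\left(\frac{3}{10} + 7\right) + 18\right) + 74 = \left(\frac{73}{10} + 18\right) + 74 = \frac{253}{10} + 74 = \frac{993}{10} \approx 99.3$)
$\left(\left(17 - 48\right) - 20\right) \left(-77\right) + F = \left(\left(17 - 48\right) - 20\right) \left(-77\right) + \frac{993}{10} = \left(-31 - 20\right) \left(-77\right) + \frac{993}{10} = \left(-51\right) \left(-77\right) + \frac{993}{10} = 3927 + \frac{993}{10} = \frac{40263}{10}$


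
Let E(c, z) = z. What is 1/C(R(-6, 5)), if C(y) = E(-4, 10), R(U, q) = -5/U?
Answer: 1/10 ≈ 0.10000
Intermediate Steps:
C(y) = 10
1/C(R(-6, 5)) = 1/10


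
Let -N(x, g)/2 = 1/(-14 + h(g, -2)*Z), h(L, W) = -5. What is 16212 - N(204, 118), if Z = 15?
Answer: 1442866/89 ≈ 16212.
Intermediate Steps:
N(x, g) = 2/89 (N(x, g) = -2/(-14 - 5*15) = -2/(-14 - 75) = -2/(-89) = -2*(-1/89) = 2/89)
16212 - N(204, 118) = 16212 - 1*2/89 = 16212 - 2/89 = 1442866/89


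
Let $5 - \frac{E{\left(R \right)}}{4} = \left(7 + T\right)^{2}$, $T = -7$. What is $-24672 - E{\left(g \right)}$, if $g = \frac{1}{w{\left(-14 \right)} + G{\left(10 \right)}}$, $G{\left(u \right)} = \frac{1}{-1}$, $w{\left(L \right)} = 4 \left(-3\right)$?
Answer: $-24692$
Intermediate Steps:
$w{\left(L \right)} = -12$
$G{\left(u \right)} = -1$
$g = - \frac{1}{13}$ ($g = \frac{1}{-12 - 1} = \frac{1}{-13} = - \frac{1}{13} \approx -0.076923$)
$E{\left(R \right)} = 20$ ($E{\left(R \right)} = 20 - 4 \left(7 - 7\right)^{2} = 20 - 4 \cdot 0^{2} = 20 - 0 = 20 + 0 = 20$)
$-24672 - E{\left(g \right)} = -24672 - 20 = -24692$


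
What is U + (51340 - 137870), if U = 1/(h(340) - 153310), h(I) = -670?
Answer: -13323889401/153980 ≈ -86530.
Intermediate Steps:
U = -1/153980 (U = 1/(-670 - 153310) = 1/(-153980) = -1/153980 ≈ -6.4944e-6)
U + (51340 - 137870) = -1/153980 + (51340 - 137870) = -1/153980 - 86530 = -13323889401/153980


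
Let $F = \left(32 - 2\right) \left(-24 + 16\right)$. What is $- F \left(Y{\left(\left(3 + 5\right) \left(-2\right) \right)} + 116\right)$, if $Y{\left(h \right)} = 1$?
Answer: $28080$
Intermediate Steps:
$F = -240$ ($F = 30 \left(-8\right) = -240$)
$- F \left(Y{\left(\left(3 + 5\right) \left(-2\right) \right)} + 116\right) = \left(-1\right) \left(-240\right) \left(1 + 116\right) = 240 \cdot 117 = 28080$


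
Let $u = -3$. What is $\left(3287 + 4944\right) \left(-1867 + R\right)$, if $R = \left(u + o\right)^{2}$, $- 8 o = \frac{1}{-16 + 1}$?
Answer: $- \frac{220227969289}{14400} \approx -1.5294 \cdot 10^{7}$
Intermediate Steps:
$o = \frac{1}{120}$ ($o = - \frac{1}{8 \left(-16 + 1\right)} = - \frac{1}{8 \left(-15\right)} = \left(- \frac{1}{8}\right) \left(- \frac{1}{15}\right) = \frac{1}{120} \approx 0.0083333$)
$R = \frac{128881}{14400}$ ($R = \left(-3 + \frac{1}{120}\right)^{2} = \left(- \frac{359}{120}\right)^{2} = \frac{128881}{14400} \approx 8.9501$)
$\left(3287 + 4944\right) \left(-1867 + R\right) = \left(3287 + 4944\right) \left(-1867 + \frac{128881}{14400}\right) = 8231 \left(- \frac{26755919}{14400}\right) = - \frac{220227969289}{14400}$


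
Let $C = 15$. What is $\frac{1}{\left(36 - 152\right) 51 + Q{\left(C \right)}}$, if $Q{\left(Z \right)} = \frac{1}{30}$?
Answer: $- \frac{30}{177479} \approx -0.00016903$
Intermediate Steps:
$Q{\left(Z \right)} = \frac{1}{30}$
$\frac{1}{\left(36 - 152\right) 51 + Q{\left(C \right)}} = \frac{1}{\left(36 - 152\right) 51 + \frac{1}{30}} = \frac{1}{\left(-116\right) 51 + \frac{1}{30}} = \frac{1}{-5916 + \frac{1}{30}} = \frac{1}{- \frac{177479}{30}} = - \frac{30}{177479}$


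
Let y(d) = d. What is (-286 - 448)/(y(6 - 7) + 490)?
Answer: -734/489 ≈ -1.5010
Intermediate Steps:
(-286 - 448)/(y(6 - 7) + 490) = (-286 - 448)/((6 - 7) + 490) = -734/(-1 + 490) = -734/489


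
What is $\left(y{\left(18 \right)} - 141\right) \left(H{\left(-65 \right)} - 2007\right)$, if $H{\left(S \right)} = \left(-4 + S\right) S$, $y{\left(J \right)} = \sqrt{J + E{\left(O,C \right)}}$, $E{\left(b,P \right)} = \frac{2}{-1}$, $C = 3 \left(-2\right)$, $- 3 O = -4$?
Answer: $-339486$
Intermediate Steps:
$O = \frac{4}{3}$ ($O = \left(- \frac{1}{3}\right) \left(-4\right) = \frac{4}{3} \approx 1.3333$)
$C = -6$
$E{\left(b,P \right)} = -2$ ($E{\left(b,P \right)} = 2 \left(-1\right) = -2$)
$y{\left(J \right)} = \sqrt{-2 + J}$ ($y{\left(J \right)} = \sqrt{J - 2} = \sqrt{-2 + J}$)
$H{\left(S \right)} = S \left(-4 + S\right)$
$\left(y{\left(18 \right)} - 141\right) \left(H{\left(-65 \right)} - 2007\right) = \left(\sqrt{-2 + 18} - 141\right) \left(- 65 \left(-4 - 65\right) - 2007\right) = \left(\sqrt{16} - 141\right) \left(\left(-65\right) \left(-69\right) - 2007\right) = \left(4 - 141\right) \left(4485 - 2007\right) = \left(-137\right) 2478 = -339486$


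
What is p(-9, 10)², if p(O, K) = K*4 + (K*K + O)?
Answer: 17161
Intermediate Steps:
p(O, K) = O + K² + 4*K (p(O, K) = 4*K + (K² + O) = 4*K + (O + K²) = O + K² + 4*K)
p(-9, 10)² = (-9 + 10² + 4*10)² = (-9 + 100 + 40)² = 131² = 17161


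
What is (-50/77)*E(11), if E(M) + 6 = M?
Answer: -250/77 ≈ -3.2468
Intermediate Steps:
E(M) = -6 + M
(-50/77)*E(11) = (-50/77)*(-6 + 11) = -50*1/77*5 = -50/77*5 = -250/77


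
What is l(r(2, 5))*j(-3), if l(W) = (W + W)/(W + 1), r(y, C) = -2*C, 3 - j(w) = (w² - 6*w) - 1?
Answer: -460/9 ≈ -51.111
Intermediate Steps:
j(w) = 4 - w² + 6*w (j(w) = 3 - ((w² - 6*w) - 1) = 3 - (-1 + w² - 6*w) = 3 + (1 - w² + 6*w) = 4 - w² + 6*w)
l(W) = 2*W/(1 + W) (l(W) = (2*W)/(1 + W) = 2*W/(1 + W))
l(r(2, 5))*j(-3) = (2*(-2*5)/(1 - 2*5))*(4 - 1*(-3)² + 6*(-3)) = (2*(-10)/(1 - 10))*(4 - 1*9 - 18) = (2*(-10)/(-9))*(4 - 9 - 18) = (2*(-10)*(-⅑))*(-23) = (20/9)*(-23) = -460/9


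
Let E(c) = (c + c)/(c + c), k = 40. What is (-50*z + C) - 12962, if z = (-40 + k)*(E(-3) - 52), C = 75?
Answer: -12887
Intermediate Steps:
E(c) = 1 (E(c) = (2*c)/((2*c)) = (2*c)*(1/(2*c)) = 1)
z = 0 (z = (-40 + 40)*(1 - 52) = 0*(-51) = 0)
(-50*z + C) - 12962 = (-50*0 + 75) - 12962 = (0 + 75) - 12962 = 75 - 12962 = -12887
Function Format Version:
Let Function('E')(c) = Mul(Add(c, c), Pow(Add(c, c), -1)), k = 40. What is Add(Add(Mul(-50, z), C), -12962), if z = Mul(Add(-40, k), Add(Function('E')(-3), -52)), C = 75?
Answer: -12887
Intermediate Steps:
Function('E')(c) = 1 (Function('E')(c) = Mul(Mul(2, c), Pow(Mul(2, c), -1)) = Mul(Mul(2, c), Mul(Rational(1, 2), Pow(c, -1))) = 1)
z = 0 (z = Mul(Add(-40, 40), Add(1, -52)) = Mul(0, -51) = 0)
Add(Add(Mul(-50, z), C), -12962) = Add(Add(Mul(-50, 0), 75), -12962) = Add(Add(0, 75), -12962) = Add(75, -12962) = -12887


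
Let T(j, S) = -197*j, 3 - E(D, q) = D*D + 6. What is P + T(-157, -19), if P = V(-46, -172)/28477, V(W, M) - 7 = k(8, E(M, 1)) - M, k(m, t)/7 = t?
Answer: 880558203/28477 ≈ 30922.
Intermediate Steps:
E(D, q) = -3 - D² (E(D, q) = 3 - (D*D + 6) = 3 - (D² + 6) = 3 - (6 + D²) = 3 + (-6 - D²) = -3 - D²)
k(m, t) = 7*t
V(W, M) = -14 - M - 7*M² (V(W, M) = 7 + (7*(-3 - M²) - M) = 7 + ((-21 - 7*M²) - M) = 7 + (-21 - M - 7*M²) = -14 - M - 7*M²)
P = -206930/28477 (P = (-14 - 1*(-172) - 7*(-172)²)/28477 = (-14 + 172 - 7*29584)*(1/28477) = (-14 + 172 - 207088)*(1/28477) = -206930*1/28477 = -206930/28477 ≈ -7.2666)
P + T(-157, -19) = -206930/28477 - 197*(-157) = -206930/28477 + 30929 = 880558203/28477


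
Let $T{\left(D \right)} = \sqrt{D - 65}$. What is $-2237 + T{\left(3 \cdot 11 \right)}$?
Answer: $-2237 + 4 i \sqrt{2} \approx -2237.0 + 5.6569 i$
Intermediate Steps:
$T{\left(D \right)} = \sqrt{-65 + D}$
$-2237 + T{\left(3 \cdot 11 \right)} = -2237 + \sqrt{-65 + 3 \cdot 11} = -2237 + \sqrt{-65 + 33} = -2237 + \sqrt{-32} = -2237 + 4 i \sqrt{2}$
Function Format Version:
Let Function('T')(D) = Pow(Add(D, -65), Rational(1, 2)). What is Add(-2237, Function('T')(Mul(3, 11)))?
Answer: Add(-2237, Mul(4, I, Pow(2, Rational(1, 2)))) ≈ Add(-2237.0, Mul(5.6569, I))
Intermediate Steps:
Function('T')(D) = Pow(Add(-65, D), Rational(1, 2))
Add(-2237, Function('T')(Mul(3, 11))) = Add(-2237, Pow(Add(-65, Mul(3, 11)), Rational(1, 2))) = Add(-2237, Pow(Add(-65, 33), Rational(1, 2))) = Add(-2237, Pow(-32, Rational(1, 2))) = Add(-2237, Mul(4, I, Pow(2, Rational(1, 2))))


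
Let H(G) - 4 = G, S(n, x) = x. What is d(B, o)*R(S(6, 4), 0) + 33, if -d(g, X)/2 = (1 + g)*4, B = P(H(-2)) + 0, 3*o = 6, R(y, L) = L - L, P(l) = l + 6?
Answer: 33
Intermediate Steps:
H(G) = 4 + G
P(l) = 6 + l
R(y, L) = 0
o = 2 (o = (1/3)*6 = 2)
B = 8 (B = (6 + (4 - 2)) + 0 = (6 + 2) + 0 = 8 + 0 = 8)
d(g, X) = -8 - 8*g (d(g, X) = -2*(1 + g)*4 = -2*(4 + 4*g) = -8 - 8*g)
d(B, o)*R(S(6, 4), 0) + 33 = (-8 - 8*8)*0 + 33 = (-8 - 64)*0 + 33 = -72*0 + 33 = 0 + 33 = 33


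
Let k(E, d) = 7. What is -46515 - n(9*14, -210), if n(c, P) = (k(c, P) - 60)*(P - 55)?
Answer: -60560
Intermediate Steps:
n(c, P) = 2915 - 53*P (n(c, P) = (7 - 60)*(P - 55) = -53*(-55 + P) = 2915 - 53*P)
-46515 - n(9*14, -210) = -46515 - (2915 - 53*(-210)) = -46515 - (2915 + 11130) = -46515 - 1*14045 = -46515 - 14045 = -60560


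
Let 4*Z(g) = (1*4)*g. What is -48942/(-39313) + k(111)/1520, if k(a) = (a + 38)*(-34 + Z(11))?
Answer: -60333811/59755760 ≈ -1.0097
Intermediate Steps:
Z(g) = g (Z(g) = ((1*4)*g)/4 = (4*g)/4 = g)
k(a) = -874 - 23*a (k(a) = (a + 38)*(-34 + 11) = (38 + a)*(-23) = -874 - 23*a)
-48942/(-39313) + k(111)/1520 = -48942/(-39313) + (-874 - 23*111)/1520 = -48942*(-1/39313) + (-874 - 2553)*(1/1520) = 48942/39313 - 3427*1/1520 = 48942/39313 - 3427/1520 = -60333811/59755760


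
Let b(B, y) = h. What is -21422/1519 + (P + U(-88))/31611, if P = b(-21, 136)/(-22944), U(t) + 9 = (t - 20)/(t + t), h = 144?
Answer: -2373754212285/168315972748 ≈ -14.103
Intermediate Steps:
b(B, y) = 144
U(t) = -9 + (-20 + t)/(2*t) (U(t) = -9 + (t - 20)/(t + t) = -9 + (-20 + t)/((2*t)) = -9 + (-20 + t)*(1/(2*t)) = -9 + (-20 + t)/(2*t))
P = -3/478 (P = 144/(-22944) = 144*(-1/22944) = -3/478 ≈ -0.0062762)
-21422/1519 + (P + U(-88))/31611 = -21422/1519 + (-3/478 + (-17/2 - 10/(-88)))/31611 = -21422*1/1519 + (-3/478 + (-17/2 - 10*(-1/88)))*(1/31611) = -21422/1519 + (-3/478 + (-17/2 + 5/44))*(1/31611) = -21422/1519 + (-3/478 - 369/44)*(1/31611) = -21422/1519 - 88257/10516*1/31611 = -21422/1519 - 29419/110807092 = -2373754212285/168315972748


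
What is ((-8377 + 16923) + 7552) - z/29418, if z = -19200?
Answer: 78931694/4903 ≈ 16099.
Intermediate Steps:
((-8377 + 16923) + 7552) - z/29418 = ((-8377 + 16923) + 7552) - (-19200)/29418 = (8546 + 7552) - (-19200)/29418 = 16098 - 1*(-3200/4903) = 16098 + 3200/4903 = 78931694/4903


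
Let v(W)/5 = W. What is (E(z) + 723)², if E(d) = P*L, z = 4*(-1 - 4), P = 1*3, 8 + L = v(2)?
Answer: 531441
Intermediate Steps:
v(W) = 5*W
L = 2 (L = -8 + 5*2 = -8 + 10 = 2)
P = 3
z = -20 (z = 4*(-5) = -20)
E(d) = 6 (E(d) = 3*2 = 6)
(E(z) + 723)² = (6 + 723)² = 729² = 531441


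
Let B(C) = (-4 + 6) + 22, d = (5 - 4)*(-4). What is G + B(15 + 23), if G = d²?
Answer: 40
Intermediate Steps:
d = -4 (d = 1*(-4) = -4)
B(C) = 24 (B(C) = 2 + 22 = 24)
G = 16 (G = (-4)² = 16)
G + B(15 + 23) = 16 + 24 = 40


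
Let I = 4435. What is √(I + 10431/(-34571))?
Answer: √5300147561734/34571 ≈ 66.594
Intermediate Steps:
√(I + 10431/(-34571)) = √(4435 + 10431/(-34571)) = √(4435 + 10431*(-1/34571)) = √(4435 - 10431/34571) = √(153311954/34571) = √5300147561734/34571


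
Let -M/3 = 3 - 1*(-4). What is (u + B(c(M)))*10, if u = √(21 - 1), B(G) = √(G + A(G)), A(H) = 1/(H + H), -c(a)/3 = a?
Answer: 20*√5 + 5*√111146/21 ≈ 124.10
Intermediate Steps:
M = -21 (M = -3*(3 - 1*(-4)) = -3*(3 + 4) = -3*7 = -21)
c(a) = -3*a
A(H) = 1/(2*H)
B(G) = √(G + 1/(2*G))
u = 2*√5 (u = √20 = 2*√5 ≈ 4.4721)
(u + B(c(M)))*10 = (2*√5 + √(2/((-3*(-21))) + 4*(-3*(-21)))/2)*10 = (2*√5 + √(2/63 + 4*63)/2)*10 = (2*√5 + √(2*(1/63) + 252)/2)*10 = (2*√5 + √(2/63 + 252)/2)*10 = (2*√5 + √(15878/63)/2)*10 = (2*√5 + (√111146/21)/2)*10 = (2*√5 + √111146/42)*10 = 20*√5 + 5*√111146/21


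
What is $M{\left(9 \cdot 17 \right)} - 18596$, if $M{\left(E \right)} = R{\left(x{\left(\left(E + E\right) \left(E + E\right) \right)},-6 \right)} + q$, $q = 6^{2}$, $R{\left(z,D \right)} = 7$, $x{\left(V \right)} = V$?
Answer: $-18553$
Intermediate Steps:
$q = 36$
$M{\left(E \right)} = 43$ ($M{\left(E \right)} = 7 + 36 = 43$)
$M{\left(9 \cdot 17 \right)} - 18596 = 43 - 18596 = -18553$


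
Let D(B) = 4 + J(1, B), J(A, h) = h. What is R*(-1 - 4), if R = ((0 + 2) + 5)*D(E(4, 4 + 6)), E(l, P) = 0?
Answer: -140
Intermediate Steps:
D(B) = 4 + B
R = 28 (R = ((0 + 2) + 5)*(4 + 0) = (2 + 5)*4 = 7*4 = 28)
R*(-1 - 4) = 28*(-1 - 4) = 28*(-5) = -140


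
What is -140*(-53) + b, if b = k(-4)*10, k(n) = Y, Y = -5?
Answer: 7370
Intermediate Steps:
k(n) = -5
b = -50 (b = -5*10 = -50)
-140*(-53) + b = -140*(-53) - 50 = 7420 - 50 = 7370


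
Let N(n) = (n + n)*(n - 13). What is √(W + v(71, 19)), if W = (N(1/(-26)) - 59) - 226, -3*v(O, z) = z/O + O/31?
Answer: I*√8395470360678/171678 ≈ 16.878*I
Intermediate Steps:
N(n) = 2*n*(-13 + n) (N(n) = (2*n)*(-13 + n) = 2*n*(-13 + n))
v(O, z) = -O/93 - z/(3*O) (v(O, z) = -(z/O + O/31)/3 = -(O/31 + z/O)/3 = -O/93 - z/(3*O))
W = -95991/338 (W = (2*(-13 + 1/(-26))/(-26) - 59) - 226 = (2*(-1/26)*(-13 - 1/26) - 59) - 226 = (2*(-1/26)*(-339/26) - 59) - 226 = (339/338 - 59) - 226 = -19603/338 - 226 = -95991/338 ≈ -284.00)
√(W + v(71, 19)) = √(-95991/338 + (-1/93*71 - ⅓*19/71)) = √(-95991/338 + (-71/93 - ⅓*19*1/71)) = √(-95991/338 + (-71/93 - 19/213)) = √(-95991/338 - 5630/6603) = √(-635731513/2231814) = I*√8395470360678/171678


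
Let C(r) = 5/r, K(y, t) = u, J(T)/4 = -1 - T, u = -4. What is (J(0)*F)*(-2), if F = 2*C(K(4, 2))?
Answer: -20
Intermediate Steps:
J(T) = -4 - 4*T (J(T) = 4*(-1 - T) = -4 - 4*T)
K(y, t) = -4
F = -5/2 (F = 2*(5/(-4)) = 2*(5*(-¼)) = 2*(-5/4) = -5/2 ≈ -2.5000)
(J(0)*F)*(-2) = ((-4 - 4*0)*(-5/2))*(-2) = ((-4 + 0)*(-5/2))*(-2) = -4*(-5/2)*(-2) = 10*(-2) = -20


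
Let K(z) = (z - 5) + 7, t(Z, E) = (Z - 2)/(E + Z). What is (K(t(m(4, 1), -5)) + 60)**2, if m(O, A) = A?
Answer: 62001/16 ≈ 3875.1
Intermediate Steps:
t(Z, E) = (-2 + Z)/(E + Z)
K(z) = 2 + z (K(z) = (-5 + z) + 7 = 2 + z)
(K(t(m(4, 1), -5)) + 60)**2 = ((2 + (-2 + 1)/(-5 + 1)) + 60)**2 = ((2 - 1/(-4)) + 60)**2 = ((2 - 1/4*(-1)) + 60)**2 = ((2 + 1/4) + 60)**2 = (9/4 + 60)**2 = (249/4)**2 = 62001/16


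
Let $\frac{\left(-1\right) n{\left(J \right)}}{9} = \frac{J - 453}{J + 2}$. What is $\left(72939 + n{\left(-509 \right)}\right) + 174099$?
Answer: $\frac{3211272}{13} \approx 2.4702 \cdot 10^{5}$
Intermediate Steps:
$n{\left(J \right)} = - \frac{9 \left(-453 + J\right)}{2 + J}$ ($n{\left(J \right)} = - 9 \frac{J - 453}{J + 2} = - 9 \frac{-453 + J}{2 + J} = - \frac{9 \left(-453 + J\right)}{2 + J}$)
$\left(72939 + n{\left(-509 \right)}\right) + 174099 = \left(72939 + \frac{9 \left(453 - -509\right)}{2 - 509}\right) + 174099 = \left(72939 + \frac{9 \left(453 + 509\right)}{-507}\right) + 174099 = \left(72939 + 9 \left(- \frac{1}{507}\right) 962\right) + 174099 = \left(72939 - \frac{222}{13}\right) + 174099 = \frac{947985}{13} + 174099 = \frac{3211272}{13}$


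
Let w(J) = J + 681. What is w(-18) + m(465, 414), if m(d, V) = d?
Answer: 1128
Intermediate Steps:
w(J) = 681 + J
w(-18) + m(465, 414) = (681 - 18) + 465 = 663 + 465 = 1128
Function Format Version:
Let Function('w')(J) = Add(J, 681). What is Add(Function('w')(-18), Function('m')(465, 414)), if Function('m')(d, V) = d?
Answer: 1128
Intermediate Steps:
Function('w')(J) = Add(681, J)
Add(Function('w')(-18), Function('m')(465, 414)) = Add(Add(681, -18), 465) = Add(663, 465) = 1128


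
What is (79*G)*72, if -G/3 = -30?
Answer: 511920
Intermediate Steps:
G = 90 (G = -3*(-30) = 90)
(79*G)*72 = (79*90)*72 = 7110*72 = 511920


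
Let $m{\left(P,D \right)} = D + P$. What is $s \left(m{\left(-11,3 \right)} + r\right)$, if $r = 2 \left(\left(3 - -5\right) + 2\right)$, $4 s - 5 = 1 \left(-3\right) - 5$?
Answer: $-9$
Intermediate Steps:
$s = - \frac{3}{4}$ ($s = \frac{5}{4} + \frac{1 \left(-3\right) - 5}{4} = \frac{5}{4} + \frac{-3 - 5}{4} = \frac{5}{4} + \frac{1}{4} \left(-8\right) = \frac{5}{4} - 2 = - \frac{3}{4} \approx -0.75$)
$r = 20$ ($r = 2 \left(\left(3 + 5\right) + 2\right) = 2 \left(8 + 2\right) = 2 \cdot 10 = 20$)
$s \left(m{\left(-11,3 \right)} + r\right) = - \frac{3 \left(\left(3 - 11\right) + 20\right)}{4} = - \frac{3 \left(-8 + 20\right)}{4} = \left(- \frac{3}{4}\right) 12 = -9$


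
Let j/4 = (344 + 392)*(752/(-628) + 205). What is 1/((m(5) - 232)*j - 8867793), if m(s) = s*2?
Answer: -157/22304458797 ≈ -7.0389e-9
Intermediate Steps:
m(s) = 2*s
j = 94199168/157 (j = 4*((344 + 392)*(752/(-628) + 205)) = 4*(736*(752*(-1/628) + 205)) = 4*(736*(-188/157 + 205)) = 4*(736*(31997/157)) = 4*(23549792/157) = 94199168/157 ≈ 6.0000e+5)
1/((m(5) - 232)*j - 8867793) = 1/((2*5 - 232)*(94199168/157) - 8867793) = 1/((10 - 232)*(94199168/157) - 8867793) = 1/(-222*94199168/157 - 8867793) = 1/(-20912215296/157 - 8867793) = 1/(-22304458797/157) = -157/22304458797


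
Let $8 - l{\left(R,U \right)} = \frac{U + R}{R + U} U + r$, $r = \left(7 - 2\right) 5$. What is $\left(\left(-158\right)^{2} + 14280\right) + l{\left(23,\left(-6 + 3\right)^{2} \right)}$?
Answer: $39218$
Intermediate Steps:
$r = 25$ ($r = 5 \cdot 5 = 25$)
$l{\left(R,U \right)} = -17 - U$ ($l{\left(R,U \right)} = 8 - \left(\frac{U + R}{R + U} U + 25\right) = 8 - \left(\frac{R + U}{R + U} U + 25\right) = 8 - \left(1 U + 25\right) = 8 - \left(U + 25\right) = 8 - \left(25 + U\right) = -17 - U$)
$\left(\left(-158\right)^{2} + 14280\right) + l{\left(23,\left(-6 + 3\right)^{2} \right)} = \left(\left(-158\right)^{2} + 14280\right) - \left(17 + \left(-6 + 3\right)^{2}\right) = \left(24964 + 14280\right) - 26 = 39244 - 26 = 39218$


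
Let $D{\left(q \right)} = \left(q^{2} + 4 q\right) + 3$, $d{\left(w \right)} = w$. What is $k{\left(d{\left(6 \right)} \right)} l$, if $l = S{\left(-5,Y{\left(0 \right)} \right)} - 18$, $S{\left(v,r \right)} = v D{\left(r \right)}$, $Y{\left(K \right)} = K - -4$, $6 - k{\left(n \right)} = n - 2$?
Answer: $-386$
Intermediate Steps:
$k{\left(n \right)} = 8 - n$ ($k{\left(n \right)} = 6 - \left(n - 2\right) = 6 - \left(-2 + n\right) = 8 - n$)
$D{\left(q \right)} = 3 + q^{2} + 4 q$
$Y{\left(K \right)} = 4 + K$ ($Y{\left(K \right)} = K + 4 = 4 + K$)
$S{\left(v,r \right)} = v \left(3 + r^{2} + 4 r\right)$
$l = -193$ ($l = - 5 \left(3 + \left(4 + 0\right)^{2} + 4 \left(4 + 0\right)\right) - 18 = - 5 \left(3 + 4^{2} + 4 \cdot 4\right) - 18 = - 5 \left(3 + 16 + 16\right) - 18 = \left(-5\right) 35 - 18 = -175 - 18 = -193$)
$k{\left(d{\left(6 \right)} \right)} l = \left(8 - 6\right) \left(-193\right) = 2 \left(-193\right) = -386$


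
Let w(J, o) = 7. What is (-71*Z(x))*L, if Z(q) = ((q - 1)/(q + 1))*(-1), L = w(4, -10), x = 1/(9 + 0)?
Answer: -1988/5 ≈ -397.60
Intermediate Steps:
x = ⅑ (x = 1/9 = ⅑ ≈ 0.11111)
L = 7
Z(q) = -(-1 + q)/(1 + q) (Z(q) = ((-1 + q)/(1 + q))*(-1) = -(-1 + q)/(1 + q))
(-71*Z(x))*L = -71*(1 - 1*⅑)/(1 + ⅑)*7 = -71*(1 - ⅑)/10/9*7 = -639*8/(10*9)*7 = -71*⅘*7 = -284/5*7 = -1988/5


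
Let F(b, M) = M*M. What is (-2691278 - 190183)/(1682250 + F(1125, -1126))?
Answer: -2881461/2950126 ≈ -0.97672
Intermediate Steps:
F(b, M) = M²
(-2691278 - 190183)/(1682250 + F(1125, -1126)) = (-2691278 - 190183)/(1682250 + (-1126)²) = -2881461/(1682250 + 1267876) = -2881461/2950126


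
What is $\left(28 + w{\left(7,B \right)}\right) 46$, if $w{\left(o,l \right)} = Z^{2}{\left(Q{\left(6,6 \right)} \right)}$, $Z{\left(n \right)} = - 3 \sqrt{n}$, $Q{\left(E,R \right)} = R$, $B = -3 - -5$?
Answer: $3772$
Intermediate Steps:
$B = 2$ ($B = -3 + 5 = 2$)
$w{\left(o,l \right)} = 54$ ($w{\left(o,l \right)} = \left(- 3 \sqrt{6}\right)^{2} = 54$)
$\left(28 + w{\left(7,B \right)}\right) 46 = \left(28 + 54\right) 46 = 82 \cdot 46 = 3772$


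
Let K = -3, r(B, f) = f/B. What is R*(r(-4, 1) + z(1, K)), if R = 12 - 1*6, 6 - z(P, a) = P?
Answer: 57/2 ≈ 28.500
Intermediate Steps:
z(P, a) = 6 - P
R = 6 (R = 12 - 6 = 6)
R*(r(-4, 1) + z(1, K)) = 6*(1/(-4) + (6 - 1*1)) = 6*(1*(-1/4) + (6 - 1)) = 6*(-1/4 + 5) = 6*(19/4) = 57/2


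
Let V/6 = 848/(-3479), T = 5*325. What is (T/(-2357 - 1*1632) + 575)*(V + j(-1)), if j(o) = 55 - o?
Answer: 434884398800/13877731 ≈ 31337.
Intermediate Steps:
T = 1625
V = -5088/3479 (V = 6*(848/(-3479)) = 6*(848*(-1/3479)) = 6*(-848/3479) = -5088/3479 ≈ -1.4625)
(T/(-2357 - 1*1632) + 575)*(V + j(-1)) = (1625/(-2357 - 1*1632) + 575)*(-5088/3479 + (55 - 1*(-1))) = (1625/(-2357 - 1632) + 575)*(-5088/3479 + (55 + 1)) = (1625/(-3989) + 575)*(-5088/3479 + 56) = (1625*(-1/3989) + 575)*(189736/3479) = (-1625/3989 + 575)*(189736/3479) = (2292050/3989)*(189736/3479) = 434884398800/13877731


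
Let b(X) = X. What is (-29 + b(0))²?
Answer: 841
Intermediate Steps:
(-29 + b(0))² = (-29 + 0)² = (-29)² = 841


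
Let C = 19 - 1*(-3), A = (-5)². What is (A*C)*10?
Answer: 5500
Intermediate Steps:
A = 25
C = 22 (C = 19 + 3 = 22)
(A*C)*10 = (25*22)*10 = 550*10 = 5500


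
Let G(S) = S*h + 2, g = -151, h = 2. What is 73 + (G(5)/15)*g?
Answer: -239/5 ≈ -47.800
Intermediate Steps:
G(S) = 2 + 2*S (G(S) = S*2 + 2 = 2*S + 2 = 2 + 2*S)
73 + (G(5)/15)*g = 73 + ((2 + 2*5)/15)*(-151) = 73 + ((2 + 10)*(1/15))*(-151) = 73 + (12*(1/15))*(-151) = 73 + (⅘)*(-151) = 73 - 604/5 = -239/5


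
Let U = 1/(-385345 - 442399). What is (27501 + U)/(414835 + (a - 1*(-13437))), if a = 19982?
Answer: 22763787743/371039558976 ≈ 0.061351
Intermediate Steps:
U = -1/827744 (U = 1/(-827744) = -1/827744 ≈ -1.2081e-6)
(27501 + U)/(414835 + (a - 1*(-13437))) = (27501 - 1/827744)/(414835 + (19982 - 1*(-13437))) = 22763787743/(827744*(414835 + (19982 + 13437))) = 22763787743/(827744*(414835 + 33419)) = (22763787743/827744)/448254 = (22763787743/827744)*(1/448254) = 22763787743/371039558976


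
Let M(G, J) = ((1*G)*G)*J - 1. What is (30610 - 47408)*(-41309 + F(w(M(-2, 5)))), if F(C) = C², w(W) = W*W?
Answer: -1495223576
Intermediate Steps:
M(G, J) = -1 + J*G² (M(G, J) = (G*G)*J - 1 = G²*J - 1 = J*G² - 1 = -1 + J*G²)
w(W) = W²
(30610 - 47408)*(-41309 + F(w(M(-2, 5)))) = (30610 - 47408)*(-41309 + ((-1 + 5*(-2)²)²)²) = -16798*(-41309 + ((-1 + 5*4)²)²) = -16798*(-41309 + ((-1 + 20)²)²) = -16798*(-41309 + (19²)²) = -16798*(-41309 + 361²) = -16798*(-41309 + 130321) = -16798*89012 = -1495223576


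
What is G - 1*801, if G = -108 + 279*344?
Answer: 95067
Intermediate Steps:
G = 95868 (G = -108 + 95976 = 95868)
G - 1*801 = 95868 - 1*801 = 95868 - 801 = 95067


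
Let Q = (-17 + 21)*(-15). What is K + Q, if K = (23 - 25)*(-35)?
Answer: 10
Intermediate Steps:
Q = -60 (Q = 4*(-15) = -60)
K = 70 (K = -2*(-35) = 70)
K + Q = 70 - 60 = 10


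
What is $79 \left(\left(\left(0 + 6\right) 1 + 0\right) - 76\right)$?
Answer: $-5530$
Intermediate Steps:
$79 \left(\left(\left(0 + 6\right) 1 + 0\right) - 76\right) = 79 \left(\left(6 \cdot 1 + 0\right) - 76\right) = 79 \left(\left(6 + 0\right) - 76\right) = 79 \left(6 - 76\right) = 79 \left(-70\right) = -5530$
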